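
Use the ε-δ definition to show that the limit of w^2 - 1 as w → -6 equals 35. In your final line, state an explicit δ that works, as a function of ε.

δ = min(1, ε/13)

Fix ε > 0. We want δ > 0 such that 0 < |w + 6| < δ implies |(w^2 - 1) − 35| < ε.
(w^2 - 1) − 35 = w^2 - 36 = (w + 6)(w - 6).
So |(w^2 - 1) − 35| = |w + 6|·|w - 6|.
Require δ ≤ 1. Then |w + 6| < 1 gives |w| < 7, and by the triangle inequality |w - 6| ≤ 7 + 6 = 13.
Hence |(w^2 - 1) − 35| ≤ 13|w + 6| < ε provided |w + 6| < ε/13.
Choosing δ = min(1, ε/13) ensures both conditions, hence |(w^2 - 1) − 35| < ε.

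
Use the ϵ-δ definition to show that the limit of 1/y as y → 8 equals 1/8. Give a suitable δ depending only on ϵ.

δ = min(4, 32ϵ)

Let ϵ > 0 be given. We seek δ > 0 such that 0 < |y − 8| < δ implies |1/y − (1/8)| < ϵ.
|1/y − (1/8)| = |8 − y|/(8·|y|) = |y − 8|/(8|y|).
Require δ ≤ 4 so that |y| > 8 − 4 = 4, hence 8|y| > 32.
Then |1/y − (1/8)| < |y − 8|/32, which is < ϵ when |y − 8| < 32ϵ.
Take δ = min(4, 32ϵ). Then 0 < |y − 8| < δ gives both |y − 8| < 4 and |y − 8| < 32ϵ, so |1/y − (1/8)| < ϵ.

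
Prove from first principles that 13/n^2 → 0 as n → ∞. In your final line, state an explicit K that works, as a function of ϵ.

K = (13/ϵ)^{1/2}

Let ϵ > 0 be given. For n ≥ 1, |13/n^2 − 0| = 13/n^2.
13/n^2 < ϵ ⇔ n^2 > 13/ϵ ⇔ n > (13/ϵ)^{1/2}.
Take K = (13/ϵ)^{1/2}. Then n > K implies 13/n^2 < ϵ.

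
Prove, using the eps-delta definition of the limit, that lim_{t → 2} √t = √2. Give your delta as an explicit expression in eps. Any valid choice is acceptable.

Let eps > 0 be given. We want delta > 0 such that 0 < |t − 2| < delta implies |√t − √2| < eps.
Multiplying by the conjugate, |√t − √2| = |t − 2|/(√t + √2).
Restrict delta ≤ 2 so that |t − 2| < 2 forces t > 0, and then √t + √2 > √2.
Hence |√t − √2| < |t − 2|/√2, which is < eps once |t − 2| < √2·eps.
Take delta = min(2, √2·eps). If 0 < |t − 2| < delta then t > 0 and |√t − √2| < |t − 2|/√2 < eps.

delta = min(2, √2·eps)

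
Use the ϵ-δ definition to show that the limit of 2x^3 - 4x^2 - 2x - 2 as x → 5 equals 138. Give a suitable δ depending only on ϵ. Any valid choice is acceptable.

δ = min(2, ϵ/168)

Suppose ϵ > 0. We want δ > 0 such that 0 < |x − 5| < δ implies |(2x^3 - 4x^2 - 2x - 2) − 138| < ϵ.
(2x^3 - 4x^2 - 2x - 2) − 138 = 2x^3 - 4x^2 - 2x - 140 = (x − 5)(2x^2 + 6x + 28).
So |(2x^3 - 4x^2 - 2x - 2) − 138| = |x − 5|·|2x^2 + 6x + 28|.
Require δ ≤ 2. Then |x − 5| < 2 gives |x| < 7, and by the triangle inequality |2x^2 + 6x + 28| ≤ 2·7^2 + 6·7 + 28 = 168.
Hence |(2x^3 - 4x^2 - 2x - 2) − 138| ≤ 168|x − 5| < ϵ provided |x − 5| < ϵ/168.
Take δ = min(2, ϵ/168). Then 0 < |x − 5| < δ gives both |x − 5| < 2 and |x − 5| < ϵ/168, so |(2x^3 - 4x^2 - 2x - 2) − 138| < ϵ.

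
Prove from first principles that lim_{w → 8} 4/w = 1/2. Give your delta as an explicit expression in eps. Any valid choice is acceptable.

Let eps > 0. We seek delta > 0 such that 0 < |w − 8| < delta implies |4/w − (1/2)| < eps.
|4/w − (1/2)| = 4·|8 − w|/(8·|w|) = 4|w − 8|/(8|w|).
Restrict delta ≤ 4. Then |w − 8| < 4 gives |w| > 4, so 8|w| > 32.
Then |4/w − (1/2)| < 4|w − 8|/32, which is < eps when |w − 8| < 8eps.
Take delta = min(4, 8eps). Then 0 < |w − 8| < delta gives both |w − 8| < 4 and |w − 8| < 8eps, so |4/w − (1/2)| < eps.

delta = min(4, 8eps)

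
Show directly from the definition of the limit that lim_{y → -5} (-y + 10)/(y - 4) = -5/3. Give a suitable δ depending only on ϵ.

Suppose ϵ > 0. We want δ > 0 with 0 < |y + 5| < δ ⇒ |(-y + 10)/(y - 4) + 5/3| < ϵ.
Combining over a common denominator, (-y + 10)/(y - 4) + 5/3 = [(-y + 10)·(-9) − 15·(y - 4)] / [(-9)·(y - 4)] = -6(y + 5) / ((-9)(y - 4)).
So |(-y + 10)/(y - 4) + 5/3| = 6|y + 5| / (9·|y − 4|).
Restrict δ ≤ 9/2. Then |y + 5| < 9/2 gives |y − 4| = |(y + 5) + (-9)| ≥ 9 − 9/2 = 9/2.
Hence |(-y + 10)/(y - 4) + 5/3| < 6|y + 5|/(9·(9/2)) = (4/27)|y + 5|, which is < ϵ once |y + 5| < (27/4)ϵ.
Take δ = min(9/2, (27/4)ϵ). Then 0 < |y + 5| < δ forces both bounds, so |(-y + 10)/(y - 4) + 5/3| < ϵ.

δ = min(9/2, (27/4)ϵ)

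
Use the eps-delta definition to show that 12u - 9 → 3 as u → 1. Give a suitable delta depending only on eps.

Suppose eps > 0. We need delta > 0 so that 0 < |u − 1| < delta implies |(12u - 9) − 3| < eps.
|(12u - 9) − 3| = |12u - 12| = 12|u − 1|.
So 12|u − 1| < eps exactly when |u − 1| < eps/12.
Choosing delta = eps/12 gives |(12u - 9) − 3| = 12|u − 1| < eps whenever |u − 1| < delta.

delta = eps/12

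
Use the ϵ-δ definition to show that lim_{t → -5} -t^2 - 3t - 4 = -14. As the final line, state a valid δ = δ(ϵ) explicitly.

δ = min(2, ϵ/9)

Suppose ϵ > 0. We want δ > 0 such that 0 < |t + 5| < δ implies |(-t^2 - 3t - 4) + 14| < ϵ.
(-t^2 - 3t - 4) + 14 = -t^2 - 3t + 10 = (t + 5)(-t + 2).
So |(-t^2 - 3t - 4) + 14| = |t + 5|·|-t + 2|.
Assume first that |t + 5| < 2, so |t| < 7. Then |-t + 2| ≤ 7 + 2 = 9.
Hence |(-t^2 - 3t - 4) + 14| ≤ 9|t + 5| < ϵ provided |t + 5| < ϵ/9.
Take δ = min(2, ϵ/9). Then 0 < |t + 5| < δ gives both |t + 5| < 2 and |t + 5| < ϵ/9, so |(-t^2 - 3t - 4) + 14| < ϵ.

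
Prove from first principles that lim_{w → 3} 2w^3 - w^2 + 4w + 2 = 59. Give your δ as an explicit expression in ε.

δ = min(1, ε/71)

Suppose ε > 0. We want δ > 0 such that 0 < |w − 3| < δ implies |(2w^3 - w^2 + 4w + 2) − 59| < ε.
(2w^3 - w^2 + 4w + 2) − 59 = 2w^3 - w^2 + 4w - 57 = (w − 3)(2w^2 + 5w + 19).
So |(2w^3 - w^2 + 4w + 2) − 59| = |w − 3|·|2w^2 + 5w + 19|.
Assume first that |w − 3| < 1, so |w| < 4. Then |2w^2 + 5w + 19| ≤ 2·4^2 + 5·4 + 19 = 71.
Hence |(2w^3 - w^2 + 4w + 2) − 59| ≤ 71|w − 3| < ε provided |w − 3| < ε/71.
Take δ = min(1, ε/71). Then 0 < |w − 3| < δ gives both |w − 3| < 1 and |w − 3| < ε/71, so |(2w^3 - w^2 + 4w + 2) − 59| < ε.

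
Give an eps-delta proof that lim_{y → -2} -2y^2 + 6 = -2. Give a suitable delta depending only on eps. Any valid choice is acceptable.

delta = min(2, eps/12)

Fix eps > 0. We want delta > 0 such that 0 < |y + 2| < delta implies |(-2y^2 + 6) + 2| < eps.
(-2y^2 + 6) + 2 = -2y^2 + 8 = (y + 2)(-2y + 4).
So |(-2y^2 + 6) + 2| = |y + 2|·|-2y + 4|.
Assume first that |y + 2| < 2, so |y| < 4. Then |-2y + 4| ≤ 2·4 + 4 = 12.
Hence |(-2y^2 + 6) + 2| ≤ 12|y + 2| < eps provided |y + 2| < eps/12.
Take delta = min(2, eps/12). Then 0 < |y + 2| < delta gives both |y + 2| < 2 and |y + 2| < eps/12, so |(-2y^2 + 6) + 2| < eps.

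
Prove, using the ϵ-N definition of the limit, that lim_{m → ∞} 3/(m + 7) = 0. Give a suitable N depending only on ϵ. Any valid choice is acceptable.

Let ϵ > 0. For m ≥ 1, |3/(m + 7) − 0| = 3/(m + 7) ≤ 3/m.
We need 3/m < ϵ, i.e. m > 3/ϵ.
Take N = 3/ϵ. If m > N then |3/(m + 7)| ≤ 3/m < ϵ.

N = 3/ϵ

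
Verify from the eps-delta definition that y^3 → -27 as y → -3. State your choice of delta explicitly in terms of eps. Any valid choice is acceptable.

Fix eps > 0. We seek delta > 0 with 0 < |y + 3| < delta ⇒ |y^3 + 27| < eps.
Factor: y^3 + 27 = (y + 3)(y^2 - 3y + 9), so |y^3 + 27| = |y + 3|·|y^2 - 3y + 9|.
Restrict delta ≤ 2. Then |y + 3| < 2 gives |y| < 5, so by the triangle inequality |y^2 - 3y + 9| ≤ 5^2 + 3·5 + 9 = 49.
Hence |y^3 + 27| ≤ 49|y + 3|, which is < eps once |y + 3| < eps/49.
Take delta = min(2, eps/49). If 0 < |y + 3| < delta then both bounds hold and |y^3 + 27| ≤ 49|y + 3| < 49·(eps/49) = eps.

delta = min(2, eps/49)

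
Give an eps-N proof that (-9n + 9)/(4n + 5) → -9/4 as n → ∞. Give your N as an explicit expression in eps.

N = (81/16)/eps

Let eps > 0 be given. For n ≥ 1, |(-9n + 9)/(4n + 5) + 9/4| = |81|/(4(4n + 5)) = 81/(4(4n + 5)).
Since 4n + 5 ≥ 4n for n ≥ 1, this is ≤ 81/(4·4n) = (81/16)/n.
So |(-9n + 9)/(4n + 5) + 9/4| < eps whenever n > (81/16)/eps.
Take N = (81/16)/eps. If n > N then |(-9n + 9)/(4n + 5) + 9/4| ≤ (81/16)/n < eps.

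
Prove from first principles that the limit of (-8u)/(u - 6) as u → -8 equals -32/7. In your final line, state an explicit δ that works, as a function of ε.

δ = min(7, (49/24)ε)

Suppose ε > 0. We want δ > 0 with 0 < |u + 8| < δ ⇒ |(-8u)/(u - 6) + 32/7| < ε.
Combining over a common denominator, (-8u)/(u - 6) + 32/7 = [(-8u)·(-14) − 64·(u - 6)] / [(-14)·(u - 6)] = 48(u + 8) / ((-14)(u - 6)).
So |(-8u)/(u - 6) + 32/7| = 48|u + 8| / (14·|u − 6|).
Require δ ≤ 7, so |u − 6| ≥ |-14| − |u + 8| > 14 − 7 = 7.
Hence |(-8u)/(u - 6) + 32/7| < 48|u + 8|/(14·7) = (24/49)|u + 8|, which is < ε once |u + 8| < (49/24)ε.
Take δ = min(7, (49/24)ε). Then 0 < |u + 8| < δ forces both bounds, so |(-8u)/(u - 6) + 32/7| < ε.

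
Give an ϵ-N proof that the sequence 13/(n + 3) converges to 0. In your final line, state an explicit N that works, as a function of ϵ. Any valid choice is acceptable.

Suppose ϵ > 0. For n ≥ 1, |13/(n + 3) − 0| = 13/(n + 3) ≤ 13/n.
We need 13/n < ϵ, i.e. n > 13/ϵ.
Take N = 13/ϵ. If n > N then |13/(n + 3)| ≤ 13/n < ϵ.

N = 13/ϵ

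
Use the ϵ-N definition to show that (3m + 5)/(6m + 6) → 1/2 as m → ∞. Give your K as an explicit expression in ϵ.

K = (1/3)/ϵ

Fix ϵ > 0. For m ≥ 1, |(3m + 5)/(6m + 6) − (1/2)| = |12|/(6(6m + 6)) = 12/(6(6m + 6)).
Since 6m + 6 ≥ 6m for m ≥ 1, this is ≤ 12/(6·6m) = (1/3)/m.
So |(3m + 5)/(6m + 6) − (1/2)| < ϵ whenever m > (1/3)/ϵ.
Take K = (1/3)/ϵ. If m > K then |(3m + 5)/(6m + 6) − (1/2)| ≤ (1/3)/m < ϵ.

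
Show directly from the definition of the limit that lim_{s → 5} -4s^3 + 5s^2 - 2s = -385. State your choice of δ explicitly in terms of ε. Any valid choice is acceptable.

Suppose ε > 0. We want δ > 0 such that 0 < |s − 5| < δ implies |(-4s^3 + 5s^2 - 2s) + 385| < ε.
(-4s^3 + 5s^2 - 2s) + 385 = -4s^3 + 5s^2 - 2s + 385 = (s − 5)(-4s^2 - 15s - 77).
So |(-4s^3 + 5s^2 - 2s) + 385| = |s − 5|·|-4s^2 - 15s - 77|.
Require δ ≤ 1. Then |s − 5| < 1 gives |s| < 6, and by the triangle inequality |-4s^2 - 15s - 77| ≤ 4·6^2 + 15·6 + 77 = 311.
Hence |(-4s^3 + 5s^2 - 2s) + 385| ≤ 311|s − 5| < ε provided |s − 5| < ε/311.
Choosing δ = min(1, ε/311) ensures both conditions, hence |(-4s^3 + 5s^2 - 2s) + 385| < ε.

δ = min(1, ε/311)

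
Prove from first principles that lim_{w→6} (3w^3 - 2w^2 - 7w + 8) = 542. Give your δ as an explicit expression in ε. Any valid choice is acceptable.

Let ε > 0 be given. We want δ > 0 such that 0 < |w − 6| < δ implies |(3w^3 - 2w^2 - 7w + 8) − 542| < ε.
(3w^3 - 2w^2 - 7w + 8) − 542 = 3w^3 - 2w^2 - 7w - 534 = (w − 6)(3w^2 + 16w + 89).
So |(3w^3 - 2w^2 - 7w + 8) − 542| = |w − 6|·|3w^2 + 16w + 89|.
Require δ ≤ 1. Then |w − 6| < 1 gives |w| < 7, and by the triangle inequality |3w^2 + 16w + 89| ≤ 3·7^2 + 16·7 + 89 = 348.
Hence |(3w^3 - 2w^2 - 7w + 8) − 542| ≤ 348|w − 6| < ε provided |w − 6| < ε/348.
Choosing δ = min(1, ε/348) ensures both conditions, hence |(3w^3 - 2w^2 - 7w + 8) − 542| < ε.

δ = min(1, ε/348)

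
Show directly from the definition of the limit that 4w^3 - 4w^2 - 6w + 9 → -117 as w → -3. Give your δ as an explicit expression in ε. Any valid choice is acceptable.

Let ε > 0. We want δ > 0 such that 0 < |w + 3| < δ implies |(4w^3 - 4w^2 - 6w + 9) + 117| < ε.
(4w^3 - 4w^2 - 6w + 9) + 117 = 4w^3 - 4w^2 - 6w + 126 = (w + 3)(4w^2 - 16w + 42).
So |(4w^3 - 4w^2 - 6w + 9) + 117| = |w + 3|·|4w^2 - 16w + 42|.
Require δ ≤ 2. Then |w + 3| < 2 gives |w| < 5, and by the triangle inequality |4w^2 - 16w + 42| ≤ 4·5^2 + 16·5 + 42 = 222.
Hence |(4w^3 - 4w^2 - 6w + 9) + 117| ≤ 222|w + 3| < ε provided |w + 3| < ε/222.
Take δ = min(2, ε/222). Then 0 < |w + 3| < δ gives both |w + 3| < 2 and |w + 3| < ε/222, so |(4w^3 - 4w^2 - 6w + 9) + 117| < ε.

δ = min(2, ε/222)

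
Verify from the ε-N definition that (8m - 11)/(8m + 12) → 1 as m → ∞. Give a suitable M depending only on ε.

M = (23/8)/ε

Let ε > 0. For m ≥ 1, |(8m - 11)/(8m + 12) − 1| = |-184|/(8(8m + 12)) = 184/(8(8m + 12)).
Since 8m + 12 ≥ 8m for m ≥ 1, this is ≤ 184/(8·8m) = (23/8)/m.
So |(8m - 11)/(8m + 12) − 1| < ε whenever m > (23/8)/ε.
Take M = (23/8)/ε. If m > M then |(8m - 11)/(8m + 12) − 1| ≤ (23/8)/m < ε.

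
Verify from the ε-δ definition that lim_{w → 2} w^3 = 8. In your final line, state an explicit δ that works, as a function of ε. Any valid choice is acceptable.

Suppose ε > 0. We seek δ > 0 with 0 < |w − 2| < δ ⇒ |w^3 − 8| < ε.
Factor: w^3 − 8 = (w − 2)(w^2 + 2w + 4), so |w^3 − 8| = |w − 2|·|w^2 + 2w + 4|.
Restrict δ ≤ 1. Then |w − 2| < 1 gives |w| < 3, so by the triangle inequality |w^2 + 2w + 4| ≤ 3^2 + 2·3 + 4 = 19.
Hence |w^3 − 8| ≤ 19|w − 2|, which is < ε once |w − 2| < ε/19.
Take δ = min(1, ε/19). If 0 < |w − 2| < δ then both bounds hold and |w^3 − 8| ≤ 19|w − 2| < 19·(ε/19) = ε.

δ = min(1, ε/19)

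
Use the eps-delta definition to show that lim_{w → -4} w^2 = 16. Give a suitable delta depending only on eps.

Fix eps > 0. We seek delta > 0 with 0 < |w + 4| < delta ⇒ |w^2 − 16| < eps.
Factor: w^2 − 16 = (w + 4)(w - 4), so |w^2 − 16| = |w + 4|·|w - 4|.
Impose delta ≤ 1 so that |w| < 5; then |w - 4| ≤ 9.
Hence |w^2 − 16| ≤ 9|w + 4|, which is < eps once |w + 4| < eps/9.
Take delta = min(1, eps/9). If 0 < |w + 4| < delta then both bounds hold and |w^2 − 16| ≤ 9|w + 4| < 9·(eps/9) = eps.

delta = min(1, eps/9)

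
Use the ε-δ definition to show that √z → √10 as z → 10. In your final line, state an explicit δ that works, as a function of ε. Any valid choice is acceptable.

Let ε > 0 be given. We want δ > 0 such that 0 < |z − 10| < δ implies |√z − √10| < ε.
Rationalise: √z − √10 = (z − 10)/(√z + √10), so |√z − √10| = |z − 10|/(√z + √10).
Restrict δ ≤ 10 so that |z − 10| < 10 forces z > 0, and then √z + √10 > √10.
Hence |√z − √10| < |z − 10|/√10, which is < ε once |z − 10| < √10·ε.
Take δ = min(10, √10·ε). If 0 < |z − 10| < δ then z > 0 and |√z − √10| < |z − 10|/√10 < ε.

δ = min(10, √10·ε)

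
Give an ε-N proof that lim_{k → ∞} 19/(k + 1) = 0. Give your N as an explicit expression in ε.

Fix ε > 0. For k ≥ 1, |19/(k + 1) − 0| = 19/(k + 1) ≤ 19/k.
We need 19/k < ε, i.e. k > 19/ε.
Take N = 19/ε. If k > N then |19/(k + 1)| ≤ 19/k < ε.

N = 19/ε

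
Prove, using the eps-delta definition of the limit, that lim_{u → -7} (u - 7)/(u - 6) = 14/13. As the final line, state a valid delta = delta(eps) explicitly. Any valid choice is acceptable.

Fix eps > 0. We want delta > 0 with 0 < |u + 7| < delta ⇒ |(u - 7)/(u - 6) − (14/13)| < eps.
Combining over a common denominator, (u - 7)/(u - 6) − (14/13) = [(u - 7)·(-13) − (-14)·(u - 6)] / [(-13)·(u - 6)] = 1(u + 7) / ((-13)(u - 6)).
So |(u - 7)/(u - 6) − (14/13)| = |u + 7| / (13·|u − 6|).
Restrict delta ≤ 13/2. Then |u + 7| < 13/2 gives |u − 6| = |(u + 7) + (-13)| ≥ 13 − 13/2 = 13/2.
Hence |(u - 7)/(u - 6) − (14/13)| < |u + 7|/(13·(13/2)) = (2/169)|u + 7|, which is < eps once |u + 7| < (169/2)eps.
Take delta = min(13/2, (169/2)eps). Then 0 < |u + 7| < delta forces both bounds, so |(u - 7)/(u - 6) − (14/13)| < eps.

delta = min(13/2, (169/2)eps)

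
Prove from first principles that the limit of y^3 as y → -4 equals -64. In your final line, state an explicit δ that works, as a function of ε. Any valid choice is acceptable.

Suppose ε > 0. We seek δ > 0 with 0 < |y + 4| < δ ⇒ |y^3 + 64| < ε.
Factor: y^3 + 64 = (y + 4)(y^2 - 4y + 16), so |y^3 + 64| = |y + 4|·|y^2 - 4y + 16|.
Impose δ ≤ 2 so that |y| < 6; then |y^2 - 4y + 16| ≤ 76.
Hence |y^3 + 64| ≤ 76|y + 4|, which is < ε once |y + 4| < ε/76.
Take δ = min(2, ε/76). If 0 < |y + 4| < δ then both bounds hold and |y^3 + 64| ≤ 76|y + 4| < 76·(ε/76) = ε.

δ = min(2, ε/76)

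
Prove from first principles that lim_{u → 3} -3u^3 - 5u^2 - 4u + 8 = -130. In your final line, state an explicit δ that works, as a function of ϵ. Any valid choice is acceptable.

δ = min(1, ϵ/150)

Let ϵ > 0 be given. We want δ > 0 such that 0 < |u − 3| < δ implies |(-3u^3 - 5u^2 - 4u + 8) + 130| < ϵ.
(-3u^3 - 5u^2 - 4u + 8) + 130 = -3u^3 - 5u^2 - 4u + 138 = (u − 3)(-3u^2 - 14u - 46).
So |(-3u^3 - 5u^2 - 4u + 8) + 130| = |u − 3|·|-3u^2 - 14u - 46|.
Assume first that |u − 3| < 1, so |u| < 4. Then |-3u^2 - 14u - 46| ≤ 3·4^2 + 14·4 + 46 = 150.
Hence |(-3u^3 - 5u^2 - 4u + 8) + 130| ≤ 150|u − 3| < ϵ provided |u − 3| < ϵ/150.
Choosing δ = min(1, ϵ/150) ensures both conditions, hence |(-3u^3 - 5u^2 - 4u + 8) + 130| < ϵ.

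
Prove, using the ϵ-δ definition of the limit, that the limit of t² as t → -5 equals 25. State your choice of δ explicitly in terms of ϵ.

δ = min(2, ϵ/12)

Suppose ϵ > 0. We seek δ > 0 with 0 < |t + 5| < δ ⇒ |t² − 25| < ϵ.
Factor: t² − 25 = (t + 5)(t - 5), so |t² − 25| = |t + 5|·|t - 5|.
Impose δ ≤ 2 so that |t| < 7; then |t - 5| ≤ 12.
Hence |t² − 25| ≤ 12|t + 5|, which is < ϵ once |t + 5| < ϵ/12.
Take δ = min(2, ϵ/12). If 0 < |t + 5| < δ then both bounds hold and |t² − 25| ≤ 12|t + 5| < 12·(ϵ/12) = ϵ.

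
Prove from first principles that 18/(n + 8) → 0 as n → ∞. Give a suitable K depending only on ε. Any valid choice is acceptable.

K = 18/ε

Suppose ε > 0. For n ≥ 1, |18/(n + 8) − 0| = 18/(n + 8) ≤ 18/n.
We need 18/n < ε, i.e. n > 18/ε.
Take K = 18/ε. If n > K then |18/(n + 8)| ≤ 18/n < ε.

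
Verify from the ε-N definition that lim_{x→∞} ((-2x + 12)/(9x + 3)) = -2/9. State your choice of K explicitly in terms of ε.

K = (38/27)/ε

Suppose ε > 0. We seek K > 0 such that x > K implies |(-2x + 12)/(9x + 3) + 2/9| < ε.
(-2x + 12)/(9x + 3) + 2/9 = (9(-2x + 12) − (-2)(9x + 3)) / (9(9x + 3)) = 114/(9(9x + 3)).
For x > 0 we have 9x + 3 > 9x, so |(-2x + 12)/(9x + 3) + 2/9| = 114/(9(9x + 3)) < 114/(9·9x) = (38/27)/x.
Thus |(-2x + 12)/(9x + 3) + 2/9| < ε whenever x > (38/27)/ε.
Take K = (38/27)/ε. If x > K then |(-2x + 12)/(9x + 3) + 2/9| < (38/27)/x < ε.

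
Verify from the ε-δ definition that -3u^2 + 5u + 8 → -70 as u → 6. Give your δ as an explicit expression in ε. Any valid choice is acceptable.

Let ε > 0. We want δ > 0 such that 0 < |u − 6| < δ implies |(-3u^2 + 5u + 8) + 70| < ε.
(-3u^2 + 5u + 8) + 70 = -3u^2 + 5u + 78 = (u − 6)(-3u - 13).
So |(-3u^2 + 5u + 8) + 70| = |u − 6|·|-3u - 13|.
Require δ ≤ 2. Then |u − 6| < 2 gives |u| < 8, and by the triangle inequality |-3u - 13| ≤ 3·8 + 13 = 37.
Hence |(-3u^2 + 5u + 8) + 70| ≤ 37|u − 6| < ε provided |u − 6| < ε/37.
Take δ = min(2, ε/37). Then 0 < |u − 6| < δ gives both |u − 6| < 2 and |u − 6| < ε/37, so |(-3u^2 + 5u + 8) + 70| < ε.

δ = min(2, ε/37)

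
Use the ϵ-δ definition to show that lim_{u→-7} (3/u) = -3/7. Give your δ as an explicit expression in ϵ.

Let ϵ > 0 be given. We seek δ > 0 such that 0 < |u + 7| < δ implies |3/u + 3/7| < ϵ.
|3/u + 3/7| = 3·|-7 − u|/(7·|u|) = 3|u + 7|/(7|u|).
Restrict δ ≤ 7/2. Then |u + 7| < 7/2 gives |u| > 7/2, so 7|u| > 49/2.
Then |3/u + 3/7| < 3|u + 7|/(49/2), which is < ϵ when |u + 7| < (49/6)ϵ.
Take δ = min(7/2, (49/6)ϵ). Then 0 < |u + 7| < δ gives both |u + 7| < 7/2 and |u + 7| < (49/6)ϵ, so |3/u + 3/7| < ϵ.

δ = min(7/2, (49/6)ϵ)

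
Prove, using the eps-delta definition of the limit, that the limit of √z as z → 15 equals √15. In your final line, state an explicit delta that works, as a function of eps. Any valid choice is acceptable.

Suppose eps > 0. We want delta > 0 such that 0 < |z − 15| < delta implies |√z − √15| < eps.
Rationalise: √z − √15 = (z − 15)/(√z + √15), so |√z − √15| = |z − 15|/(√z + √15).
Restrict delta ≤ 15 so that |z − 15| < 15 forces z > 0, and then √z + √15 > √15.
Hence |√z − √15| < |z − 15|/√15, which is < eps once |z − 15| < √15·eps.
Take delta = min(15, √15·eps). If 0 < |z − 15| < delta then z > 0 and |√z − √15| < |z − 15|/√15 < eps.

delta = min(15, √15·eps)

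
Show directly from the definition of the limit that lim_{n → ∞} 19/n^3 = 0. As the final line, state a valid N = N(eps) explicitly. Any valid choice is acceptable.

Let eps > 0 be given. For n ≥ 1, |19/n^3 − 0| = 19/n^3.
19/n^3 < eps ⇔ n^3 > 19/eps ⇔ n > (19/eps)^{1/3}.
Take N = (19/eps)^{1/3}. Then n > N implies 19/n^3 < eps.

N = (19/eps)^{1/3}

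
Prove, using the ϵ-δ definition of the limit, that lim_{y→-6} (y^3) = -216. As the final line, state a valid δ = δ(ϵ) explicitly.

Suppose ϵ > 0. We seek δ > 0 with 0 < |y + 6| < δ ⇒ |y^3 + 216| < ϵ.
Factor: y^3 + 216 = (y + 6)(y^2 - 6y + 36), so |y^3 + 216| = |y + 6|·|y^2 - 6y + 36|.
Impose δ ≤ 2 so that |y| < 8; then |y^2 - 6y + 36| ≤ 148.
Hence |y^3 + 216| ≤ 148|y + 6|, which is < ϵ once |y + 6| < ϵ/148.
Take δ = min(2, ϵ/148). If 0 < |y + 6| < δ then both bounds hold and |y^3 + 216| ≤ 148|y + 6| < 148·(ϵ/148) = ϵ.

δ = min(2, ϵ/148)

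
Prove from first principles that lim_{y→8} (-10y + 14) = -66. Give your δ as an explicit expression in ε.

δ = ε/10

Fix ε > 0. We need δ > 0 so that 0 < |y − 8| < δ implies |(-10y + 14) + 66| < ε.
Since (-10y + 14) + 66 = -10(y − 8), we have |(-10y + 14) + 66| = 10|y − 8|.
So 10|y − 8| < ε exactly when |y − 8| < ε/10.
Choosing δ = ε/10 gives |(-10y + 14) + 66| = 10|y − 8| < ε whenever |y − 8| < δ.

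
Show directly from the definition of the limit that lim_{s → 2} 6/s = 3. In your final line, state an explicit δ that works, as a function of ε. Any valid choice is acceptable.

δ = min(1, (1/3)ε)

Fix ε > 0. We seek δ > 0 such that 0 < |s − 2| < δ implies |6/s − 3| < ε.
|6/s − 3| = 6·|2 − s|/(2·|s|) = 6|s − 2|/(2|s|).
Require δ ≤ 1 so that |s| > 2 − 1 = 1, hence 2|s| > 2.
Then |6/s − 3| < 6|s − 2|/2, which is < ε when |s − 2| < (1/3)ε.
Take δ = min(1, (1/3)ε). Then 0 < |s − 2| < δ gives both |s − 2| < 1 and |s − 2| < (1/3)ε, so |6/s − 3| < ε.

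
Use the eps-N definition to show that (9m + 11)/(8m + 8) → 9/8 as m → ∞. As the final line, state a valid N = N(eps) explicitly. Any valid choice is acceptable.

N = (1/4)/eps

Fix eps > 0. For m ≥ 1, |(9m + 11)/(8m + 8) − (9/8)| = |16|/(8(8m + 8)) = 16/(8(8m + 8)).
Since 8m + 8 ≥ 8m for m ≥ 1, this is ≤ 16/(8·8m) = (1/4)/m.
So |(9m + 11)/(8m + 8) − (9/8)| < eps whenever m > (1/4)/eps.
Take N = (1/4)/eps. If m > N then |(9m + 11)/(8m + 8) − (9/8)| ≤ (1/4)/m < eps.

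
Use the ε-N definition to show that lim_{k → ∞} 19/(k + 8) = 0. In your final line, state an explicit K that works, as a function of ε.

Let ε > 0 be given. For k ≥ 1, |19/(k + 8) − 0| = 19/(k + 8) ≤ 19/k.
We need 19/k < ε, i.e. k > 19/ε.
Take K = 19/ε. If k > K then |19/(k + 8)| ≤ 19/k < ε.

K = 19/ε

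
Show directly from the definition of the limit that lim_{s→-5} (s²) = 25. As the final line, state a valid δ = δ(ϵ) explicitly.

Let ϵ > 0 be given. We seek δ > 0 with 0 < |s + 5| < δ ⇒ |s² − 25| < ϵ.
Factor: s² − 25 = (s + 5)(s - 5), so |s² − 25| = |s + 5|·|s - 5|.
Restrict δ ≤ 2. Then |s + 5| < 2 gives |s| < 7, so by the triangle inequality |s - 5| ≤ 7 + 5 = 12.
Hence |s² − 25| ≤ 12|s + 5|, which is < ϵ once |s + 5| < ϵ/12.
Take δ = min(2, ϵ/12). If 0 < |s + 5| < δ then both bounds hold and |s² − 25| ≤ 12|s + 5| < 12·(ϵ/12) = ϵ.

δ = min(2, ϵ/12)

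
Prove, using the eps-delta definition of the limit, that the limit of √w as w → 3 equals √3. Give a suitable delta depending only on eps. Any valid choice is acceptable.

delta = min(3, √3·eps)

Let eps > 0 be given. We want delta > 0 such that 0 < |w − 3| < delta implies |√w − √3| < eps.
Rationalise: √w − √3 = (w − 3)/(√w + √3), so |√w − √3| = |w − 3|/(√w + √3).
Restrict delta ≤ 3 so that |w − 3| < 3 forces w > 0, and then √w + √3 > √3.
Hence |√w − √3| < |w − 3|/√3, which is < eps once |w − 3| < √3·eps.
Take delta = min(3, √3·eps). If 0 < |w − 3| < delta then w > 0 and |√w − √3| < |w − 3|/√3 < eps.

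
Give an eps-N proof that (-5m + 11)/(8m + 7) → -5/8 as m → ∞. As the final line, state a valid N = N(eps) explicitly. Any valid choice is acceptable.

Fix eps > 0. For m ≥ 1, |(-5m + 11)/(8m + 7) + 5/8| = |123|/(8(8m + 7)) = 123/(8(8m + 7)).
Since 8m + 7 ≥ 8m for m ≥ 1, this is ≤ 123/(8·8m) = (123/64)/m.
So |(-5m + 11)/(8m + 7) + 5/8| < eps whenever m > (123/64)/eps.
Take N = (123/64)/eps. If m > N then |(-5m + 11)/(8m + 7) + 5/8| ≤ (123/64)/m < eps.

N = (123/64)/eps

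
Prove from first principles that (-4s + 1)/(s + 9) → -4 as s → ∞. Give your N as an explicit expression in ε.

N = 37/ε

Fix ε > 0. We seek N > 0 such that s > N implies |(-4s + 1)/(s + 9) + 4| < ε.
(-4s + 1)/(s + 9) + 4 = ((-4s + 1) − (-4)(s + 9)) / ((s + 9)) = 37/((s + 9)).
For s > 0 we have s + 9 > s, so |(-4s + 1)/(s + 9) + 4| = 37/((s + 9)) < 37/(s) = 37/s.
Thus |(-4s + 1)/(s + 9) + 4| < ε whenever s > 37/ε.
Take N = 37/ε. If s > N then |(-4s + 1)/(s + 9) + 4| < 37/s < ε.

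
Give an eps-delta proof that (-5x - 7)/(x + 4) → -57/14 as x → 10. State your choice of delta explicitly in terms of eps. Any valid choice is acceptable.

Let eps > 0. We want delta > 0 with 0 < |x − 10| < delta ⇒ |(-5x - 7)/(x + 4) + 57/14| < eps.
Combining over a common denominator, (-5x - 7)/(x + 4) + 57/14 = [(-5x - 7)·14 − (-57)·(x + 4)] / [14·(x + 4)] = -13(x − 10) / (14(x + 4)).
So |(-5x - 7)/(x + 4) + 57/14| = 13|x − 10| / (14·|x + 4|).
Require delta ≤ 7, so |x + 4| ≥ |14| − |x − 10| > 14 − 7 = 7.
Hence |(-5x - 7)/(x + 4) + 57/14| < 13|x − 10|/(14·7) = (13/98)|x − 10|, which is < eps once |x − 10| < (98/13)eps.
Take delta = min(7, (98/13)eps). Then 0 < |x − 10| < delta forces both bounds, so |(-5x - 7)/(x + 4) + 57/14| < eps.

delta = min(7, (98/13)eps)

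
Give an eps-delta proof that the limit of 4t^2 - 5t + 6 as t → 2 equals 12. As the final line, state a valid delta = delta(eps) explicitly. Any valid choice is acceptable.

Suppose eps > 0. We want delta > 0 such that 0 < |t − 2| < delta implies |(4t^2 - 5t + 6) − 12| < eps.
(4t^2 - 5t + 6) − 12 = 4t^2 - 5t - 6 = (t − 2)(4t + 3).
So |(4t^2 - 5t + 6) − 12| = |t − 2|·|4t + 3|.
Require delta ≤ 2. Then |t − 2| < 2 gives |t| < 4, and by the triangle inequality |4t + 3| ≤ 4·4 + 3 = 19.
Hence |(4t^2 - 5t + 6) − 12| ≤ 19|t − 2| < eps provided |t − 2| < eps/19.
Choosing delta = min(2, eps/19) ensures both conditions, hence |(4t^2 - 5t + 6) − 12| < eps.

delta = min(2, eps/19)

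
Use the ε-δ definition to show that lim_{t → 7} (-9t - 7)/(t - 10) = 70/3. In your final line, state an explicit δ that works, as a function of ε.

δ = min(3/2, (9/194)ε)

Let ε > 0. We want δ > 0 with 0 < |t − 7| < δ ⇒ |(-9t - 7)/(t - 10) − (70/3)| < ε.
Combining over a common denominator, (-9t - 7)/(t - 10) − (70/3) = [(-9t - 7)·(-3) − (-70)·(t - 10)] / [(-3)·(t - 10)] = 97(t − 7) / ((-3)(t - 10)).
So |(-9t - 7)/(t - 10) − (70/3)| = 97|t − 7| / (3·|t − 10|).
Require δ ≤ 3/2, so |t − 10| ≥ |-3| − |t − 7| > 3 − 3/2 = 3/2.
Hence |(-9t - 7)/(t - 10) − (70/3)| < 97|t − 7|/(3·(3/2)) = (194/9)|t − 7|, which is < ε once |t − 7| < (9/194)ε.
Take δ = min(3/2, (9/194)ε). Then 0 < |t − 7| < δ forces both bounds, so |(-9t - 7)/(t - 10) − (70/3)| < ε.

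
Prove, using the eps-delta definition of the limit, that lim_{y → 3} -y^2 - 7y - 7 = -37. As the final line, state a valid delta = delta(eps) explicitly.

delta = min(1, eps/14)

Let eps > 0. We want delta > 0 such that 0 < |y − 3| < delta implies |(-y^2 - 7y - 7) + 37| < eps.
(-y^2 - 7y - 7) + 37 = -y^2 - 7y + 30 = (y − 3)(-y - 10).
So |(-y^2 - 7y - 7) + 37| = |y − 3|·|-y - 10|.
Assume first that |y − 3| < 1, so |y| < 4. Then |-y - 10| ≤ 4 + 10 = 14.
Hence |(-y^2 - 7y - 7) + 37| ≤ 14|y − 3| < eps provided |y − 3| < eps/14.
Take delta = min(1, eps/14). Then 0 < |y − 3| < delta gives both |y − 3| < 1 and |y − 3| < eps/14, so |(-y^2 - 7y - 7) + 37| < eps.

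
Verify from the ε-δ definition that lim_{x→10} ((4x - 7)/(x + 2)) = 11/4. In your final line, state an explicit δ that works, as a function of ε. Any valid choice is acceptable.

δ = min(6, (24/5)ε)

Suppose ε > 0. We want δ > 0 with 0 < |x − 10| < δ ⇒ |(4x - 7)/(x + 2) − (11/4)| < ε.
Combining over a common denominator, (4x - 7)/(x + 2) − (11/4) = [(4x - 7)·12 − 33·(x + 2)] / [12·(x + 2)] = 15(x − 10) / (12(x + 2)).
So |(4x - 7)/(x + 2) − (11/4)| = 15|x − 10| / (12·|x + 2|).
Require δ ≤ 6, so |x + 2| ≥ |12| − |x − 10| > 12 − 6 = 6.
Hence |(4x - 7)/(x + 2) − (11/4)| < 15|x − 10|/(12·6) = (5/24)|x − 10|, which is < ε once |x − 10| < (24/5)ε.
Take δ = min(6, (24/5)ε). Then 0 < |x − 10| < δ forces both bounds, so |(4x - 7)/(x + 2) − (11/4)| < ε.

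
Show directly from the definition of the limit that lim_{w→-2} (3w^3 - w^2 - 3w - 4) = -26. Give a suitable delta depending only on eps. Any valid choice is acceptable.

delta = min(1, eps/59)

Let eps > 0 be given. We want delta > 0 such that 0 < |w + 2| < delta implies |(3w^3 - w^2 - 3w - 4) + 26| < eps.
(3w^3 - w^2 - 3w - 4) + 26 = 3w^3 - w^2 - 3w + 22 = (w + 2)(3w^2 - 7w + 11).
So |(3w^3 - w^2 - 3w - 4) + 26| = |w + 2|·|3w^2 - 7w + 11|.
Require delta ≤ 1. Then |w + 2| < 1 gives |w| < 3, and by the triangle inequality |3w^2 - 7w + 11| ≤ 3·3^2 + 7·3 + 11 = 59.
Hence |(3w^3 - w^2 - 3w - 4) + 26| ≤ 59|w + 2| < eps provided |w + 2| < eps/59.
Choosing delta = min(1, eps/59) ensures both conditions, hence |(3w^3 - w^2 - 3w - 4) + 26| < eps.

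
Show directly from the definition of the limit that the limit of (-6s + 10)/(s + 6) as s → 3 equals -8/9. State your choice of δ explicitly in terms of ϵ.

Fix ϵ > 0. We want δ > 0 with 0 < |s − 3| < δ ⇒ |(-6s + 10)/(s + 6) + 8/9| < ϵ.
Combining over a common denominator, (-6s + 10)/(s + 6) + 8/9 = [(-6s + 10)·9 − (-8)·(s + 6)] / [9·(s + 6)] = -46(s − 3) / (9(s + 6)).
So |(-6s + 10)/(s + 6) + 8/9| = 46|s − 3| / (9·|s + 6|).
Require δ ≤ 9/2, so |s + 6| ≥ |9| − |s − 3| > 9 − 9/2 = 9/2.
Hence |(-6s + 10)/(s + 6) + 8/9| < 46|s − 3|/(9·(9/2)) = (92/81)|s − 3|, which is < ϵ once |s − 3| < (81/92)ϵ.
Take δ = min(9/2, (81/92)ϵ). Then 0 < |s − 3| < δ forces both bounds, so |(-6s + 10)/(s + 6) + 8/9| < ϵ.

δ = min(9/2, (81/92)ϵ)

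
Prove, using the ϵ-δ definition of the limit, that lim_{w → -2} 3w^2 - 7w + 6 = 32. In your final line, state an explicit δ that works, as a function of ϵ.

Let ϵ > 0 be given. We want δ > 0 such that 0 < |w + 2| < δ implies |(3w^2 - 7w + 6) − 32| < ϵ.
(3w^2 - 7w + 6) − 32 = 3w^2 - 7w - 26 = (w + 2)(3w - 13).
So |(3w^2 - 7w + 6) − 32| = |w + 2|·|3w - 13|.
Require δ ≤ 1. Then |w + 2| < 1 gives |w| < 3, and by the triangle inequality |3w - 13| ≤ 3·3 + 13 = 22.
Hence |(3w^2 - 7w + 6) − 32| ≤ 22|w + 2| < ϵ provided |w + 2| < ϵ/22.
Take δ = min(1, ϵ/22). Then 0 < |w + 2| < δ gives both |w + 2| < 1 and |w + 2| < ϵ/22, so |(3w^2 - 7w + 6) − 32| < ϵ.

δ = min(1, ϵ/22)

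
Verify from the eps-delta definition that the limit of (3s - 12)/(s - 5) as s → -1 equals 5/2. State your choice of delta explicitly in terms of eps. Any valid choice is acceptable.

delta = min(3, 6eps)

Let eps > 0 be given. We want delta > 0 with 0 < |s + 1| < delta ⇒ |(3s - 12)/(s - 5) − (5/2)| < eps.
Combining over a common denominator, (3s - 12)/(s - 5) − (5/2) = [(3s - 12)·(-6) − (-15)·(s - 5)] / [(-6)·(s - 5)] = -3(s + 1) / ((-6)(s - 5)).
So |(3s - 12)/(s - 5) − (5/2)| = 3|s + 1| / (6·|s − 5|).
Restrict delta ≤ 3. Then |s + 1| < 3 gives |s − 5| = |(s + 1) + (-6)| ≥ 6 − 3 = 3.
Hence |(3s - 12)/(s - 5) − (5/2)| < 3|s + 1|/(6·3) = (1/6)|s + 1|, which is < eps once |s + 1| < 6eps.
Take delta = min(3, 6eps). Then 0 < |s + 1| < delta forces both bounds, so |(3s - 12)/(s - 5) − (5/2)| < eps.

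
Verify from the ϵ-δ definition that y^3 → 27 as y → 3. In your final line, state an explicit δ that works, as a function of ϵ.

δ = min(2, ϵ/49)

Suppose ϵ > 0. We seek δ > 0 with 0 < |y − 3| < δ ⇒ |y^3 − 27| < ϵ.
Factor: y^3 − 27 = (y − 3)(y^2 + 3y + 9), so |y^3 − 27| = |y − 3|·|y^2 + 3y + 9|.
Impose δ ≤ 2 so that |y| < 5; then |y^2 + 3y + 9| ≤ 49.
Hence |y^3 − 27| ≤ 49|y − 3|, which is < ϵ once |y − 3| < ϵ/49.
Take δ = min(2, ϵ/49). If 0 < |y − 3| < δ then both bounds hold and |y^3 − 27| ≤ 49|y − 3| < 49·(ϵ/49) = ϵ.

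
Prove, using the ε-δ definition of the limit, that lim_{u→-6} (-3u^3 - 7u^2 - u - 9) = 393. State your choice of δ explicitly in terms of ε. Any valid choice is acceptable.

δ = min(1, ε/291)

Fix ε > 0. We want δ > 0 such that 0 < |u + 6| < δ implies |(-3u^3 - 7u^2 - u - 9) − 393| < ε.
(-3u^3 - 7u^2 - u - 9) − 393 = -3u^3 - 7u^2 - u - 402 = (u + 6)(-3u^2 + 11u - 67).
So |(-3u^3 - 7u^2 - u - 9) − 393| = |u + 6|·|-3u^2 + 11u - 67|.
Require δ ≤ 1. Then |u + 6| < 1 gives |u| < 7, and by the triangle inequality |-3u^2 + 11u - 67| ≤ 3·7^2 + 11·7 + 67 = 291.
Hence |(-3u^3 - 7u^2 - u - 9) − 393| ≤ 291|u + 6| < ε provided |u + 6| < ε/291.
Take δ = min(1, ε/291). Then 0 < |u + 6| < δ gives both |u + 6| < 1 and |u + 6| < ε/291, so |(-3u^3 - 7u^2 - u - 9) − 393| < ε.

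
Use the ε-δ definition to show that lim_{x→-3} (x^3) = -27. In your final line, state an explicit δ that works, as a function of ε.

Let ε > 0 be given. We seek δ > 0 with 0 < |x + 3| < δ ⇒ |x^3 + 27| < ε.
Factor: x^3 + 27 = (x + 3)(x^2 - 3x + 9), so |x^3 + 27| = |x + 3|·|x^2 - 3x + 9|.
Restrict δ ≤ 2. Then |x + 3| < 2 gives |x| < 5, so by the triangle inequality |x^2 - 3x + 9| ≤ 5^2 + 3·5 + 9 = 49.
Hence |x^3 + 27| ≤ 49|x + 3|, which is < ε once |x + 3| < ε/49.
Take δ = min(2, ε/49). If 0 < |x + 3| < δ then both bounds hold and |x^3 + 27| ≤ 49|x + 3| < 49·(ε/49) = ε.

δ = min(2, ε/49)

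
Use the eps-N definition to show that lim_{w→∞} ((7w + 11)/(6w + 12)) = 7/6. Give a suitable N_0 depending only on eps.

Let eps > 0. We seek N_0 > 0 such that w > N_0 implies |(7w + 11)/(6w + 12) − (7/6)| < eps.
(7w + 11)/(6w + 12) − (7/6) = (6(7w + 11) − 7(6w + 12)) / (6(6w + 12)) = -18/(6(6w + 12)).
For w > 0 we have 6w + 12 > 6w, so |(7w + 11)/(6w + 12) − (7/6)| = 18/(6(6w + 12)) < 18/(6·6w) = (1/2)/w.
Thus |(7w + 11)/(6w + 12) − (7/6)| < eps whenever w > (1/2)/eps.
Take N_0 = (1/2)/eps. If w > N_0 then |(7w + 11)/(6w + 12) − (7/6)| < (1/2)/w < eps.

N_0 = (1/2)/eps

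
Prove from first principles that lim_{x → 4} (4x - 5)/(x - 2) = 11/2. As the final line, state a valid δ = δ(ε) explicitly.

δ = min(1, (2/3)ε)

Let ε > 0 be given. We want δ > 0 with 0 < |x − 4| < δ ⇒ |(4x - 5)/(x - 2) − (11/2)| < ε.
Combining over a common denominator, (4x - 5)/(x - 2) − (11/2) = [(4x - 5)·2 − 11·(x - 2)] / [2·(x - 2)] = -3(x − 4) / (2(x - 2)).
So |(4x - 5)/(x - 2) − (11/2)| = 3|x − 4| / (2·|x − 2|).
Require δ ≤ 1, so |x − 2| ≥ |2| − |x − 4| > 2 − 1 = 1.
Hence |(4x - 5)/(x - 2) − (11/2)| < 3|x − 4|/(2·1) = (3/2)|x − 4|, which is < ε once |x − 4| < (2/3)ε.
Take δ = min(1, (2/3)ε). Then 0 < |x − 4| < δ forces both bounds, so |(4x - 5)/(x - 2) − (11/2)| < ε.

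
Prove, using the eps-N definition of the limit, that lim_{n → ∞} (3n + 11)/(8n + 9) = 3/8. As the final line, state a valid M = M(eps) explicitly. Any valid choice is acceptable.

Fix eps > 0. For n ≥ 1, |(3n + 11)/(8n + 9) − (3/8)| = |61|/(8(8n + 9)) = 61/(8(8n + 9)).
Since 8n + 9 ≥ 8n for n ≥ 1, this is ≤ 61/(8·8n) = (61/64)/n.
So |(3n + 11)/(8n + 9) − (3/8)| < eps whenever n > (61/64)/eps.
Take M = (61/64)/eps. If n > M then |(3n + 11)/(8n + 9) − (3/8)| ≤ (61/64)/n < eps.

M = (61/64)/eps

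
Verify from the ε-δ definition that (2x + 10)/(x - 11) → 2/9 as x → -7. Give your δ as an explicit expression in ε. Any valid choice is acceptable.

δ = min(9, (81/16)ε)

Let ε > 0. We want δ > 0 with 0 < |x + 7| < δ ⇒ |(2x + 10)/(x - 11) − (2/9)| < ε.
Combining over a common denominator, (2x + 10)/(x - 11) − (2/9) = [(2x + 10)·(-18) − (-4)·(x - 11)] / [(-18)·(x - 11)] = -32(x + 7) / ((-18)(x - 11)).
So |(2x + 10)/(x - 11) − (2/9)| = 32|x + 7| / (18·|x − 11|).
Restrict δ ≤ 9. Then |x + 7| < 9 gives |x − 11| = |(x + 7) + (-18)| ≥ 18 − 9 = 9.
Hence |(2x + 10)/(x - 11) − (2/9)| < 32|x + 7|/(18·9) = (16/81)|x + 7|, which is < ε once |x + 7| < (81/16)ε.
Take δ = min(9, (81/16)ε). Then 0 < |x + 7| < δ forces both bounds, so |(2x + 10)/(x - 11) − (2/9)| < ε.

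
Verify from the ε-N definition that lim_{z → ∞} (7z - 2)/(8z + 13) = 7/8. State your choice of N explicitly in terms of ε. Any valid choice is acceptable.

N = (107/64)/ε

Suppose ε > 0. We seek N > 0 such that z > N implies |(7z - 2)/(8z + 13) − (7/8)| < ε.
(7z - 2)/(8z + 13) − (7/8) = (8(7z - 2) − 7(8z + 13)) / (8(8z + 13)) = -107/(8(8z + 13)).
For z > 0 we have 8z + 13 > 8z, so |(7z - 2)/(8z + 13) − (7/8)| = 107/(8(8z + 13)) < 107/(8·8z) = (107/64)/z.
Thus |(7z - 2)/(8z + 13) − (7/8)| < ε whenever z > (107/64)/ε.
Take N = (107/64)/ε. If z > N then |(7z - 2)/(8z + 13) − (7/8)| < (107/64)/z < ε.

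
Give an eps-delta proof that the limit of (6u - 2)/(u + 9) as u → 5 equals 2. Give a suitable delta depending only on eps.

Let eps > 0. We want delta > 0 with 0 < |u − 5| < delta ⇒ |(6u - 2)/(u + 9) − 2| < eps.
Combining over a common denominator, (6u - 2)/(u + 9) − 2 = [(6u - 2)·14 − 28·(u + 9)] / [14·(u + 9)] = 56(u − 5) / (14(u + 9)).
So |(6u - 2)/(u + 9) − 2| = 56|u − 5| / (14·|u + 9|).
Restrict delta ≤ 7. Then |u − 5| < 7 gives |u + 9| = |(u − 5) + 14| ≥ 14 − 7 = 7.
Hence |(6u - 2)/(u + 9) − 2| < 56|u − 5|/(14·7) = (4/7)|u − 5|, which is < eps once |u − 5| < (7/4)eps.
Take delta = min(7, (7/4)eps). Then 0 < |u − 5| < delta forces both bounds, so |(6u - 2)/(u + 9) − 2| < eps.

delta = min(7, (7/4)eps)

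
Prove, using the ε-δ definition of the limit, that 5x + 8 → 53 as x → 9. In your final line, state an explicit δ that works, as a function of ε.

Let ε > 0. We need δ > 0 so that 0 < |x − 9| < δ implies |(5x + 8) − 53| < ε.
Since (5x + 8) − 53 = 5(x − 9), we have |(5x + 8) − 53| = 5|x − 9|.
Thus it suffices that |x − 9| < ε/5.
Take δ = ε/5. If 0 < |x − 9| < δ then |(5x + 8) − 53| = 5|x − 9| < 5·(ε/5) = ε.

δ = ε/5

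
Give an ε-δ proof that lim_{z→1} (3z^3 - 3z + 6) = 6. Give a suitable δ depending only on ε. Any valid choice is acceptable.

δ = min(2, ε/36)

Suppose ε > 0. We want δ > 0 such that 0 < |z − 1| < δ implies |(3z^3 - 3z + 6) − 6| < ε.
(3z^3 - 3z + 6) − 6 = 3z^3 - 3z = (z − 1)(3z^2 + 3z).
So |(3z^3 - 3z + 6) − 6| = |z − 1|·|3z^2 + 3z|.
Require δ ≤ 2. Then |z − 1| < 2 gives |z| < 3, and by the triangle inequality |3z^2 + 3z| ≤ 3·3^2 + 3·3 = 36.
Hence |(3z^3 - 3z + 6) − 6| ≤ 36|z − 1| < ε provided |z − 1| < ε/36.
Take δ = min(2, ε/36). Then 0 < |z − 1| < δ gives both |z − 1| < 2 and |z − 1| < ε/36, so |(3z^3 - 3z + 6) − 6| < ε.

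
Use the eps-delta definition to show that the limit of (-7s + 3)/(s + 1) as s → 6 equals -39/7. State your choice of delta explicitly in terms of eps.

Let eps > 0 be given. We want delta > 0 with 0 < |s − 6| < delta ⇒ |(-7s + 3)/(s + 1) + 39/7| < eps.
Combining over a common denominator, (-7s + 3)/(s + 1) + 39/7 = [(-7s + 3)·7 − (-39)·(s + 1)] / [7·(s + 1)] = -10(s − 6) / (7(s + 1)).
So |(-7s + 3)/(s + 1) + 39/7| = 10|s − 6| / (7·|s + 1|).
Require delta ≤ 7/2, so |s + 1| ≥ |7| − |s − 6| > 7 − 7/2 = 7/2.
Hence |(-7s + 3)/(s + 1) + 39/7| < 10|s − 6|/(7·(7/2)) = (20/49)|s − 6|, which is < eps once |s − 6| < (49/20)eps.
Take delta = min(7/2, (49/20)eps). Then 0 < |s − 6| < delta forces both bounds, so |(-7s + 3)/(s + 1) + 39/7| < eps.

delta = min(7/2, (49/20)eps)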